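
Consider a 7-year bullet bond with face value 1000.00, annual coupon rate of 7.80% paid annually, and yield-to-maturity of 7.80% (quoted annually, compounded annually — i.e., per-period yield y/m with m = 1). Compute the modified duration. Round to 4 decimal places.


Coupon per period c = face * coupon_rate / m = 78.000000
Periods per year m = 1; per-period yield y/m = 0.078000
Number of cashflows N = 7
Cashflows (t years, CF_t, discount factor 1/(1+y/m)^(m*t), PV):
  t = 1.0000: CF_t = 78.000000, DF = 0.927644, PV = 72.356215
  t = 2.0000: CF_t = 78.000000, DF = 0.860523, PV = 67.120793
  t = 3.0000: CF_t = 78.000000, DF = 0.798259, PV = 62.264187
  t = 4.0000: CF_t = 78.000000, DF = 0.740500, PV = 57.758986
  t = 5.0000: CF_t = 78.000000, DF = 0.686920, PV = 53.579764
  t = 6.0000: CF_t = 78.000000, DF = 0.637217, PV = 49.702935
  t = 7.0000: CF_t = 1078.000000, DF = 0.591111, PV = 637.217119
Price P = sum_t PV_t = 1000.000000
First compute Macaulay numerator sum_t t * PV_t:
  t * PV_t at t = 1.0000: 72.356215
  t * PV_t at t = 2.0000: 134.241587
  t * PV_t at t = 3.0000: 186.792560
  t * PV_t at t = 4.0000: 231.035943
  t * PV_t at t = 5.0000: 267.898821
  t * PV_t at t = 6.0000: 298.217612
  t * PV_t at t = 7.0000: 4460.519835
Macaulay duration D = 5651.062574 / 1000.000000 = 5.651063
Modified duration = D / (1 + y/m) = 5.651063 / (1 + 0.078000) = 5.242173

Answer: Modified duration = 5.2422


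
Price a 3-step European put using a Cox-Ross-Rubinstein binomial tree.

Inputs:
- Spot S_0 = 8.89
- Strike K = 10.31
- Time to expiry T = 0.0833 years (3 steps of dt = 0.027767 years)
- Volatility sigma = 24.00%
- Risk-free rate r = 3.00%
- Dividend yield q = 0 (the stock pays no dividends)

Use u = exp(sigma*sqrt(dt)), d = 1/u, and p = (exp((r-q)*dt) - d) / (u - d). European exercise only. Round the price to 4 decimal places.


dt = T/N = 0.027767
u = exp(sigma*sqrt(dt)) = 1.040802; d = 1/u = 0.960797
p = (exp((r-q)*dt) - d) / (u - d) = 0.500419
Discount per step: exp(-r*dt) = 0.999167
Stock lattice S(k, i) with i counting down-moves:
  k=0: S(0,0) = 8.8900
  k=1: S(1,0) = 9.2527; S(1,1) = 8.5415
  k=2: S(2,0) = 9.6303; S(2,1) = 8.8900; S(2,2) = 8.2066
  k=3: S(3,0) = 10.0232; S(3,1) = 9.2527; S(3,2) = 8.5415; S(3,3) = 7.8849
Terminal payoffs V(N, i) = max(K - S_T, 0):
  V(3,0) = 0.286794; V(3,1) = 1.057266; V(3,2) = 1.768514; V(3,3) = 2.425088
Backward induction: V(k, i) = exp(-r*dt) * [p * V(k+1, i) + (1-p) * V(k+1, i+1)].
  V(2,0) = exp(-r*dt) * [p*0.286794 + (1-p)*1.057266] = 0.671147
  V(2,1) = exp(-r*dt) * [p*1.057266 + (1-p)*1.768514] = 1.411415
  V(2,2) = exp(-r*dt) * [p*1.768514 + (1-p)*2.425088] = 2.094780
  V(1,0) = exp(-r*dt) * [p*0.671147 + (1-p)*1.411415] = 1.040104
  V(1,1) = exp(-r*dt) * [p*1.411415 + (1-p)*2.094780] = 1.751351
  V(0,0) = exp(-r*dt) * [p*1.040104 + (1-p)*1.751351] = 1.394267

Answer: Price = V(0,0) = 1.3943


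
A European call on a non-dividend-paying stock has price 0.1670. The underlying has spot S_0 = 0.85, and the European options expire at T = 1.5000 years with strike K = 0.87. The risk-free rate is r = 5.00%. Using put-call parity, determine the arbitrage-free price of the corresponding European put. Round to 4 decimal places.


Answer: Put price = 0.1241

Derivation:
Put-call parity: C - P = S_0 * exp(-qT) - K * exp(-rT).
S_0 * exp(-qT) = 0.8500 * 1.00000000 = 0.85000000
K * exp(-rT) = 0.8700 * 0.92774349 = 0.80713683
P = C - S*exp(-qT) + K*exp(-rT)
P = 0.1670 - 0.85000000 + 0.80713683 = 0.1241


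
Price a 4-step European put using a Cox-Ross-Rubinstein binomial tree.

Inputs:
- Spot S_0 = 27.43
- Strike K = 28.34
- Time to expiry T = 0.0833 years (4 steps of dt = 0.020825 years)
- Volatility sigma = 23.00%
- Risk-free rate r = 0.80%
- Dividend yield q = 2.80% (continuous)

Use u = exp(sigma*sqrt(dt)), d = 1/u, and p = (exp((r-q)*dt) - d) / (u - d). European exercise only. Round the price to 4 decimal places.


Answer: Price = V(0,0) = 1.3495

Derivation:
dt = T/N = 0.020825
u = exp(sigma*sqrt(dt)) = 1.033748; d = 1/u = 0.967354
p = (exp((r-q)*dt) - d) / (u - d) = 0.485431
Discount per step: exp(-r*dt) = 0.999833
Stock lattice S(k, i) with i counting down-moves:
  k=0: S(0,0) = 27.4300
  k=1: S(1,0) = 28.3557; S(1,1) = 26.5345
  k=2: S(2,0) = 29.3127; S(2,1) = 27.4300; S(2,2) = 25.6683
  k=3: S(3,0) = 30.3019; S(3,1) = 28.3557; S(3,2) = 26.5345; S(3,3) = 24.8303
  k=4: S(4,0) = 31.3245; S(4,1) = 29.3127; S(4,2) = 27.4300; S(4,3) = 25.6683; S(4,4) = 24.0197
Terminal payoffs V(N, i) = max(K - S_T, 0):
  V(4,0) = 0.000000; V(4,1) = 0.000000; V(4,2) = 0.910000; V(4,3) = 2.671738; V(4,4) = 4.320325
Backward induction: V(k, i) = exp(-r*dt) * [p * V(k+1, i) + (1-p) * V(k+1, i+1)].
  V(3,0) = exp(-r*dt) * [p*0.000000 + (1-p)*0.000000] = 0.000000
  V(3,1) = exp(-r*dt) * [p*0.000000 + (1-p)*0.910000] = 0.468180
  V(3,2) = exp(-r*dt) * [p*0.910000 + (1-p)*2.671738] = 1.816233
  V(3,3) = exp(-r*dt) * [p*2.671738 + (1-p)*4.320325] = 3.519463
  V(2,0) = exp(-r*dt) * [p*0.000000 + (1-p)*0.468180] = 0.240871
  V(2,1) = exp(-r*dt) * [p*0.468180 + (1-p)*1.816233] = 1.161652
  V(2,2) = exp(-r*dt) * [p*1.816233 + (1-p)*3.519463] = 2.692213
  V(1,0) = exp(-r*dt) * [p*0.240871 + (1-p)*1.161652] = 0.714557
  V(1,1) = exp(-r*dt) * [p*1.161652 + (1-p)*2.692213] = 1.948906
  V(0,0) = exp(-r*dt) * [p*0.714557 + (1-p)*1.948906] = 1.349490


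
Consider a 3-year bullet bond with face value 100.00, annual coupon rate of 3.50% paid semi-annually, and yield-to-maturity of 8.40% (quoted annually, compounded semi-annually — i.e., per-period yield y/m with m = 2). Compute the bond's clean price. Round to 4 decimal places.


Coupon per period c = face * coupon_rate / m = 1.750000
Periods per year m = 2; per-period yield y/m = 0.042000
Number of cashflows N = 6
Cashflows (t years, CF_t, discount factor 1/(1+y/m)^(m*t), PV):
  t = 0.5000: CF_t = 1.750000, DF = 0.959693, PV = 1.679463
  t = 1.0000: CF_t = 1.750000, DF = 0.921010, PV = 1.611768
  t = 1.5000: CF_t = 1.750000, DF = 0.883887, PV = 1.546803
  t = 2.0000: CF_t = 1.750000, DF = 0.848260, PV = 1.484455
  t = 2.5000: CF_t = 1.750000, DF = 0.814069, PV = 1.424621
  t = 3.0000: CF_t = 101.750000, DF = 0.781257, PV = 79.492857
Price P = sum_t PV_t = 87.239967

Answer: Price = 87.2400


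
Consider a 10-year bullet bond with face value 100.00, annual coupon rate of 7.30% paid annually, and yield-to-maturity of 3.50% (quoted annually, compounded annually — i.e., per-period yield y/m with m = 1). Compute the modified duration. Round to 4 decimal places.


Answer: Modified duration = 7.5298

Derivation:
Coupon per period c = face * coupon_rate / m = 7.300000
Periods per year m = 1; per-period yield y/m = 0.035000
Number of cashflows N = 10
Cashflows (t years, CF_t, discount factor 1/(1+y/m)^(m*t), PV):
  t = 1.0000: CF_t = 7.300000, DF = 0.966184, PV = 7.053140
  t = 2.0000: CF_t = 7.300000, DF = 0.933511, PV = 6.814628
  t = 3.0000: CF_t = 7.300000, DF = 0.901943, PV = 6.584182
  t = 4.0000: CF_t = 7.300000, DF = 0.871442, PV = 6.361528
  t = 5.0000: CF_t = 7.300000, DF = 0.841973, PV = 6.146404
  t = 6.0000: CF_t = 7.300000, DF = 0.813501, PV = 5.938555
  t = 7.0000: CF_t = 7.300000, DF = 0.785991, PV = 5.737734
  t = 8.0000: CF_t = 7.300000, DF = 0.759412, PV = 5.543704
  t = 9.0000: CF_t = 7.300000, DF = 0.733731, PV = 5.356236
  t = 10.0000: CF_t = 107.300000, DF = 0.708919, PV = 76.066989
Price P = sum_t PV_t = 131.603100
First compute Macaulay numerator sum_t t * PV_t:
  t * PV_t at t = 1.0000: 7.053140
  t * PV_t at t = 2.0000: 13.629256
  t * PV_t at t = 3.0000: 19.752545
  t * PV_t at t = 4.0000: 25.446113
  t * PV_t at t = 5.0000: 30.732021
  t * PV_t at t = 6.0000: 35.631328
  t * PV_t at t = 7.0000: 40.164138
  t * PV_t at t = 8.0000: 44.349635
  t * PV_t at t = 9.0000: 48.206125
  t * PV_t at t = 10.0000: 760.669887
Macaulay duration D = 1025.634188 / 131.603100 = 7.793389
Modified duration = D / (1 + y/m) = 7.793389 / (1 + 0.035000) = 7.529845


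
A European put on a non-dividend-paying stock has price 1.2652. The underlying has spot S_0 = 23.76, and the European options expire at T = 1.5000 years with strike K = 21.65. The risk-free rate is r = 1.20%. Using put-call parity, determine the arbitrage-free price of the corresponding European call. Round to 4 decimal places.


Put-call parity: C - P = S_0 * exp(-qT) - K * exp(-rT).
S_0 * exp(-qT) = 23.7600 * 1.00000000 = 23.76000000
K * exp(-rT) = 21.6500 * 0.98216103 = 21.26378635
C = P + S*exp(-qT) - K*exp(-rT)
C = 1.2652 + 23.76000000 - 21.26378635 = 3.7614

Answer: Call price = 3.7614


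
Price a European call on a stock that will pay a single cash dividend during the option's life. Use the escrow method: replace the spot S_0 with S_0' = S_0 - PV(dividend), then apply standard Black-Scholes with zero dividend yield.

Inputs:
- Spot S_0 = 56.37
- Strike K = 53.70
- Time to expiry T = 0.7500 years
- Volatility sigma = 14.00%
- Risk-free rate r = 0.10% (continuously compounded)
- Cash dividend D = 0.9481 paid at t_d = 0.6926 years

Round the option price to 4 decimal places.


Answer: Price = 3.6109

Derivation:
PV(D) = D * exp(-r * t_d) = 0.9481 * 0.99930764 = 0.94744357
S_0' = S_0 - PV(D) = 56.3700 - 0.94744357 = 55.42255643
d1 = (ln(S_0'/K) + (r + sigma^2/2)*T) / (sigma*sqrt(T)) = 0.32722287
d2 = d1 - sigma*sqrt(T) = 0.20597932
exp(-rT) = 0.99925028
N(d1) = 0.62825034; N(d2) = 0.58159647
C = S_0' * N(d1) - K * exp(-rT) * N(d2) = 55.42255643 * 0.62825034 - 53.7000 * 0.99925028 * 0.58159647 = 3.6109


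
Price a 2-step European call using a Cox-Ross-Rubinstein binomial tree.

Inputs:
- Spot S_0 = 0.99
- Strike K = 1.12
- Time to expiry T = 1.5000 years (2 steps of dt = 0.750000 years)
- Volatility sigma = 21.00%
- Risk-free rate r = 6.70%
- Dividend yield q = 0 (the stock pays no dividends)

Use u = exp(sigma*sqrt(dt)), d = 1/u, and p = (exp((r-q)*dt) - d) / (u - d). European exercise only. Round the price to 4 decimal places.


dt = T/N = 0.750000
u = exp(sigma*sqrt(dt)) = 1.199453; d = 1/u = 0.833714
p = (exp((r-q)*dt) - d) / (u - d) = 0.595562
Discount per step: exp(-r*dt) = 0.950992
Stock lattice S(k, i) with i counting down-moves:
  k=0: S(0,0) = 0.9900
  k=1: S(1,0) = 1.1875; S(1,1) = 0.8254
  k=2: S(2,0) = 1.4243; S(2,1) = 0.9900; S(2,2) = 0.6881
Terminal payoffs V(N, i) = max(S_T - K, 0):
  V(2,0) = 0.304300; V(2,1) = 0.000000; V(2,2) = 0.000000
Backward induction: V(k, i) = exp(-r*dt) * [p * V(k+1, i) + (1-p) * V(k+1, i+1)].
  V(1,0) = exp(-r*dt) * [p*0.304300 + (1-p)*0.000000] = 0.172348
  V(1,1) = exp(-r*dt) * [p*0.000000 + (1-p)*0.000000] = 0.000000
  V(0,0) = exp(-r*dt) * [p*0.172348 + (1-p)*0.000000] = 0.097613

Answer: Price = V(0,0) = 0.0976


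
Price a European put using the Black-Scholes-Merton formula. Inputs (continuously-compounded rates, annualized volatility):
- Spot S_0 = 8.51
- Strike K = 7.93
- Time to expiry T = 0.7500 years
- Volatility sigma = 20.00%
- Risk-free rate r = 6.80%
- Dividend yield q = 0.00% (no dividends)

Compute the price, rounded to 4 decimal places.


d1 = (ln(S/K) + (r - q + 0.5*sigma^2) * T) / (sigma * sqrt(T)) = 0.78859642
d2 = d1 - sigma * sqrt(T) = 0.61539134
exp(-rT) = 0.95027867; exp(-qT) = 1.00000000
P = K * exp(-rT) * N(-d2) - S_0 * exp(-qT) * N(-d1)
N(-d1) = 0.21517396; N(-d2) = 0.26914815
P = 7.9300 * 0.95027867 * 0.26914815 - 8.5100 * 1.00000000 * 0.21517396 = 0.1971

Answer: Price = 0.1971


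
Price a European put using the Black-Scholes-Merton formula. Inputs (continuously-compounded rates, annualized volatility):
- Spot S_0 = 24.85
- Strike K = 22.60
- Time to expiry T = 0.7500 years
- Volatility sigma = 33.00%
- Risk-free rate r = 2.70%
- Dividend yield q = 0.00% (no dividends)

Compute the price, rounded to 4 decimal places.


Answer: Price = 1.5307

Derivation:
d1 = (ln(S/K) + (r - q + 0.5*sigma^2) * T) / (sigma * sqrt(T)) = 0.54584215
d2 = d1 - sigma * sqrt(T) = 0.26005377
exp(-rT) = 0.97995365; exp(-qT) = 1.00000000
P = K * exp(-rT) * N(-d2) - S_0 * exp(-qT) * N(-d1)
N(-d1) = 0.29258722; N(-d2) = 0.39741115
P = 22.6000 * 0.97995365 * 0.39741115 - 24.8500 * 1.00000000 * 0.29258722 = 1.5307


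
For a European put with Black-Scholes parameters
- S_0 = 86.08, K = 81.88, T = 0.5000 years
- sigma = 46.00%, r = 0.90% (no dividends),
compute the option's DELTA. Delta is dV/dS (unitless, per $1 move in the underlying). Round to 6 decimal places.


Answer: Delta = -0.370603

Derivation:
d1 = 0.3302567912; d2 = 0.0049876718
phi(d1) = 0.3777686502; exp(-qT) = 1.0000000000; exp(-rT) = 0.9955101098
N(-d1) = 0.3706029693
Delta = -exp(-qT) * N(-d1) = -1.0000000000 * 0.3706029693 = -0.370603


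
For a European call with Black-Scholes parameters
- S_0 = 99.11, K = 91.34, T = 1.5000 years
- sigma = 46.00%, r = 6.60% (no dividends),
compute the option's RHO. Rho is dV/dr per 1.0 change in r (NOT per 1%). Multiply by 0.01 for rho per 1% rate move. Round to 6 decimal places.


Answer: Rho = 63.975522

Derivation:
d1 = 0.6023287053; d2 = 0.0389460645
phi(d1) = 0.3327584366; exp(-qT) = 1.0000000000; exp(-rT) = 0.9057427080
N(d2) = 0.5155333049
Rho = K*T*exp(-rT)*N(d2) = 91.3400 * 1.5000 * 0.9057427080 * 0.5155333049 = 63.975522


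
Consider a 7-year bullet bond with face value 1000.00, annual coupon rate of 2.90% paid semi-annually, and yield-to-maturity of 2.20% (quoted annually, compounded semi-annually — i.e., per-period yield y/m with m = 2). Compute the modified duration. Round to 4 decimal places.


Coupon per period c = face * coupon_rate / m = 14.500000
Periods per year m = 2; per-period yield y/m = 0.011000
Number of cashflows N = 14
Cashflows (t years, CF_t, discount factor 1/(1+y/m)^(m*t), PV):
  t = 0.5000: CF_t = 14.500000, DF = 0.989120, PV = 14.342235
  t = 1.0000: CF_t = 14.500000, DF = 0.978358, PV = 14.186187
  t = 1.5000: CF_t = 14.500000, DF = 0.967713, PV = 14.031837
  t = 2.0000: CF_t = 14.500000, DF = 0.957184, PV = 13.879166
  t = 2.5000: CF_t = 14.500000, DF = 0.946769, PV = 13.728157
  t = 3.0000: CF_t = 14.500000, DF = 0.936468, PV = 13.578790
  t = 3.5000: CF_t = 14.500000, DF = 0.926279, PV = 13.431048
  t = 4.0000: CF_t = 14.500000, DF = 0.916201, PV = 13.284914
  t = 4.5000: CF_t = 14.500000, DF = 0.906232, PV = 13.140370
  t = 5.0000: CF_t = 14.500000, DF = 0.896372, PV = 12.997399
  t = 5.5000: CF_t = 14.500000, DF = 0.886620, PV = 12.855983
  t = 6.0000: CF_t = 14.500000, DF = 0.876973, PV = 12.716106
  t = 6.5000: CF_t = 14.500000, DF = 0.867431, PV = 12.577751
  t = 7.0000: CF_t = 1014.500000, DF = 0.857993, PV = 870.434053
Price P = sum_t PV_t = 1045.183997
First compute Macaulay numerator sum_t t * PV_t:
  t * PV_t at t = 0.5000: 7.171118
  t * PV_t at t = 1.0000: 14.186187
  t * PV_t at t = 1.5000: 21.047756
  t * PV_t at t = 2.0000: 27.758333
  t * PV_t at t = 2.5000: 34.320391
  t * PV_t at t = 3.0000: 40.736370
  t * PV_t at t = 3.5000: 47.008669
  t * PV_t at t = 4.0000: 53.139657
  t * PV_t at t = 4.5000: 59.131666
  t * PV_t at t = 5.0000: 64.986994
  t * PV_t at t = 5.5000: 70.707907
  t * PV_t at t = 6.0000: 76.296635
  t * PV_t at t = 6.5000: 81.755379
  t * PV_t at t = 7.0000: 6093.038371
Macaulay duration D = 6691.285433 / 1045.183997 = 6.402017
Modified duration = D / (1 + y/m) = 6.402017 / (1 + 0.011000) = 6.332361

Answer: Modified duration = 6.3324


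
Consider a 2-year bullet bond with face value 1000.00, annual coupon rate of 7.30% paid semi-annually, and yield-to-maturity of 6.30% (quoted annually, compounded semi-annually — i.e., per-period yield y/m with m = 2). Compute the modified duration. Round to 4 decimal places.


Answer: Modified duration = 1.8399

Derivation:
Coupon per period c = face * coupon_rate / m = 36.500000
Periods per year m = 2; per-period yield y/m = 0.031500
Number of cashflows N = 4
Cashflows (t years, CF_t, discount factor 1/(1+y/m)^(m*t), PV):
  t = 0.5000: CF_t = 36.500000, DF = 0.969462, PV = 35.385361
  t = 1.0000: CF_t = 36.500000, DF = 0.939856, PV = 34.304761
  t = 1.5000: CF_t = 36.500000, DF = 0.911155, PV = 33.257161
  t = 2.0000: CF_t = 1036.500000, DF = 0.883330, PV = 915.571736
Price P = sum_t PV_t = 1018.519018
First compute Macaulay numerator sum_t t * PV_t:
  t * PV_t at t = 0.5000: 17.692681
  t * PV_t at t = 1.0000: 34.304761
  t * PV_t at t = 1.5000: 49.885741
  t * PV_t at t = 2.0000: 1831.143471
Macaulay duration D = 1933.026654 / 1018.519018 = 1.897880
Modified duration = D / (1 + y/m) = 1.897880 / (1 + 0.031500) = 1.839922


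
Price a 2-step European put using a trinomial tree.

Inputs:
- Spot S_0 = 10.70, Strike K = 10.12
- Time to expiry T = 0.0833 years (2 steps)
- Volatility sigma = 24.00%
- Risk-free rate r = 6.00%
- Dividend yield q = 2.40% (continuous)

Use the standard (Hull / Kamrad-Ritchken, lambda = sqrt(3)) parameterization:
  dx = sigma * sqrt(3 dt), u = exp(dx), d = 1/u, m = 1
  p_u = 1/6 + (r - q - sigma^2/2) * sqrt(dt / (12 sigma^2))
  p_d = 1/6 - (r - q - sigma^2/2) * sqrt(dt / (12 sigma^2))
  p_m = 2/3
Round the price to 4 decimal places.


dt = T/N = 0.041650; dx = sigma*sqrt(3*dt) = 0.084836
u = exp(dx) = 1.088538; d = 1/u = 0.918663
p_u = 0.168434, p_m = 0.666667, p_d = 0.164899
Discount per step: exp(-r*dt) = 0.997504
Stock lattice S(k, j) with j the centered position index:
  k=0: S(0,+0) = 10.7000
  k=1: S(1,-1) = 9.8297; S(1,+0) = 10.7000; S(1,+1) = 11.6474
  k=2: S(2,-2) = 9.0302; S(2,-1) = 9.8297; S(2,+0) = 10.7000; S(2,+1) = 11.6474; S(2,+2) = 12.6786
Terminal payoffs V(N, j) = max(K - S_T, 0):
  V(2,-2) = 1.089822; V(2,-1) = 0.290305; V(2,+0) = 0.000000; V(2,+1) = 0.000000; V(2,+2) = 0.000000
Backward induction: V(k, j) = exp(-r*dt) * [p_u * V(k+1, j+1) + p_m * V(k+1, j) + p_d * V(k+1, j-1)]
  V(1,-1) = exp(-r*dt) * [p_u*0.000000 + p_m*0.290305 + p_d*1.089822] = 0.372316
  V(1,+0) = exp(-r*dt) * [p_u*0.000000 + p_m*0.000000 + p_d*0.290305] = 0.047752
  V(1,+1) = exp(-r*dt) * [p_u*0.000000 + p_m*0.000000 + p_d*0.000000] = 0.000000
  V(0,+0) = exp(-r*dt) * [p_u*0.000000 + p_m*0.047752 + p_d*0.372316] = 0.092996

Answer: Price = V(0,0) = 0.0930


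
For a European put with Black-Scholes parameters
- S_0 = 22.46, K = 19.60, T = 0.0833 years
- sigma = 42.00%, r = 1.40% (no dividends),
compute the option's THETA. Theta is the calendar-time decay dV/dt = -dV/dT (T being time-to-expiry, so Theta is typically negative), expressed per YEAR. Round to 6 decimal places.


Answer: Theta = -3.157941

Derivation:
d1 = 1.1938662955; d2 = 1.0726469901
phi(d1) = 0.1956169441; exp(-qT) = 1.0000000000; exp(-rT) = 0.9988344797
Theta = -S*exp(-qT)*phi(d1)*sigma/(2*sqrt(T)) + r*K*exp(-rT)*N(-d2) - q*S*exp(-qT)*N(-d1)
N(-d1) = 0.1162651368; N(-d2) = 0.1417147665; sqrt(T) = 0.2886173938
Term 1 = -22.4600 * 1.0000000000 * 0.1956169441 * 0.4200 / (2 * 0.2886173938) = -3.1967819624
Term 2 = 0.0140 * 19.6000 * 0.9988344797 * 0.1417147665 = 0.0388412089
Term 3 = 0 (no dividend yield, q = 0)
Theta = -3.1967819624 + (0.0388412089) + (0.0000000000) = -3.157941


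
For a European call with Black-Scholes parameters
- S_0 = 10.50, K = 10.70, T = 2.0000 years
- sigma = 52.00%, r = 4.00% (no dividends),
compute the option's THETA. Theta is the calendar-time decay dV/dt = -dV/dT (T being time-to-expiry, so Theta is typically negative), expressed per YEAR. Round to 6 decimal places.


Answer: Theta = -0.848995

Derivation:
d1 = 0.4508234287; d2 = -0.2845676237
phi(d1) = 0.3603932743; exp(-qT) = 1.0000000000; exp(-rT) = 0.9231163464
Theta = -S*exp(-qT)*phi(d1)*sigma/(2*sqrt(T)) - r*K*exp(-rT)*N(d2) + q*S*exp(-qT)*N(d1)
N(d1) = 0.6739415929; N(d2) = 0.3879877093; sqrt(T) = 1.4142135624
Term 1 = -10.5000 * 1.0000000000 * 0.3603932743 * 0.5200 / (2 * 1.4142135624) = -0.6957037218
Term 2 = -0.0400 * 10.7000 * 0.9231163464 * 0.3879877093 = -0.1532915370
Term 3 = 0 (no dividend yield, q = 0)
Theta = -0.6957037218 + (-0.1532915370) + (0.0000000000) = -0.848995


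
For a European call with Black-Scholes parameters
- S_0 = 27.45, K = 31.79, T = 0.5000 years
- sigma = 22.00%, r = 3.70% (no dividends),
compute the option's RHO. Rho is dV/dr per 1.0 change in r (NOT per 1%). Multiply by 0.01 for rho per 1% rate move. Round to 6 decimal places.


Answer: Rho = 2.861919

Derivation:
d1 = -0.7468693688; d2 = -0.9024328606
phi(d1) = 0.3018438464; exp(-qT) = 1.0000000000; exp(-rT) = 0.9816700746
N(d2) = 0.1834134859
Rho = K*T*exp(-rT)*N(d2) = 31.7900 * 0.5000 * 0.9816700746 * 0.1834134859 = 2.861919


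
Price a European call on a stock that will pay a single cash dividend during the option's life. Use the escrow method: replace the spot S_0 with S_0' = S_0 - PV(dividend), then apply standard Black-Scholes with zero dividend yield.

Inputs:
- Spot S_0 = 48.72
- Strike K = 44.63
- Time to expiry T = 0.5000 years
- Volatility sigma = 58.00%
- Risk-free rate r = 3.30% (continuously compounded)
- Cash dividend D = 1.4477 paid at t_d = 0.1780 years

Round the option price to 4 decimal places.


PV(D) = D * exp(-r * t_d) = 1.4477 * 0.99414322 = 1.43922114
S_0' = S_0 - PV(D) = 48.7200 - 1.43922114 = 47.28077886
d1 = (ln(S_0'/K) + (r + sigma^2/2)*T) / (sigma*sqrt(T)) = 0.38597684
d2 = d1 - sigma*sqrt(T) = -0.02414509
exp(-rT) = 0.98363538
N(d1) = 0.65024309; N(d2) = 0.49036844
C = S_0' * N(d1) - K * exp(-rT) * N(d2) = 47.28077886 * 0.65024309 - 44.6300 * 0.98363538 * 0.49036844 = 9.2170

Answer: Price = 9.2170


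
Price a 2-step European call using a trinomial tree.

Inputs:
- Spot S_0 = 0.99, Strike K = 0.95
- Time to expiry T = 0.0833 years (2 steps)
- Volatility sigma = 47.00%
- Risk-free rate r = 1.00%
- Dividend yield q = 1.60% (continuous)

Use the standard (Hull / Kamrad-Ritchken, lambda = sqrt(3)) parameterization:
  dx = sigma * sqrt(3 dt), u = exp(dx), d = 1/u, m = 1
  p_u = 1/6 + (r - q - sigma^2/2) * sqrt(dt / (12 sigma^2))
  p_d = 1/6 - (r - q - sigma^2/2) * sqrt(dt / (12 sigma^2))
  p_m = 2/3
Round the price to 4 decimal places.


dt = T/N = 0.041650; dx = sigma*sqrt(3*dt) = 0.166137
u = exp(dx) = 1.180735; d = 1/u = 0.846930
p_u = 0.152070, p_m = 0.666667, p_d = 0.181263
Discount per step: exp(-r*dt) = 0.999584
Stock lattice S(k, j) with j the centered position index:
  k=0: S(0,+0) = 0.9900
  k=1: S(1,-1) = 0.8385; S(1,+0) = 0.9900; S(1,+1) = 1.1689
  k=2: S(2,-2) = 0.7101; S(2,-1) = 0.8385; S(2,+0) = 0.9900; S(2,+1) = 1.1689; S(2,+2) = 1.3802
Terminal payoffs V(N, j) = max(S_T - K, 0):
  V(2,-2) = 0.000000; V(2,-1) = 0.000000; V(2,+0) = 0.040000; V(2,+1) = 0.218927; V(2,+2) = 0.430193
Backward induction: V(k, j) = exp(-r*dt) * [p_u * V(k+1, j+1) + p_m * V(k+1, j) + p_d * V(k+1, j-1)]
  V(1,-1) = exp(-r*dt) * [p_u*0.040000 + p_m*0.000000 + p_d*0.000000] = 0.006080
  V(1,+0) = exp(-r*dt) * [p_u*0.218927 + p_m*0.040000 + p_d*0.000000] = 0.059934
  V(1,+1) = exp(-r*dt) * [p_u*0.430193 + p_m*0.218927 + p_d*0.040000] = 0.218530
  V(0,+0) = exp(-r*dt) * [p_u*0.218530 + p_m*0.059934 + p_d*0.006080] = 0.074259

Answer: Price = V(0,0) = 0.0743


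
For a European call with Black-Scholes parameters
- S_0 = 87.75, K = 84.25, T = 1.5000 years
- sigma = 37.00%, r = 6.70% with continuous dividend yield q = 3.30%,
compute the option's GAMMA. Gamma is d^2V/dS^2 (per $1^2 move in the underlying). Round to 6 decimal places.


Answer: Gamma = 0.008709

Derivation:
d1 = 0.4289438155; d2 = -0.0242117869
phi(d1) = 0.3638786189; exp(-qT) = 0.9517051581; exp(-rT) = 0.9043851124
Gamma = exp(-qT) * phi(d1) / (S * sigma * sqrt(T)) = 0.9517051581 * 0.3638786189 / (87.7500 * 0.3700 * 1.2247448714) = 0.008709


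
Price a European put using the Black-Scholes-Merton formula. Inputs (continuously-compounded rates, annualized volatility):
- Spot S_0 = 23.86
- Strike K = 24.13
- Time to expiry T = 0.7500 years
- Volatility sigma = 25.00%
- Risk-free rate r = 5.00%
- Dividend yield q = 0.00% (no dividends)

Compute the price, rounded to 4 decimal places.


Answer: Price = 1.7360

Derivation:
d1 = (ln(S/K) + (r - q + 0.5*sigma^2) * T) / (sigma * sqrt(T)) = 0.22948536
d2 = d1 - sigma * sqrt(T) = 0.01297901
exp(-rT) = 0.96319442; exp(-qT) = 1.00000000
P = K * exp(-rT) * N(-d2) - S_0 * exp(-qT) * N(-d1)
N(-d1) = 0.40924585; N(-d2) = 0.49482227
P = 24.1300 * 0.96319442 * 0.49482227 - 23.8600 * 1.00000000 * 0.40924585 = 1.7360


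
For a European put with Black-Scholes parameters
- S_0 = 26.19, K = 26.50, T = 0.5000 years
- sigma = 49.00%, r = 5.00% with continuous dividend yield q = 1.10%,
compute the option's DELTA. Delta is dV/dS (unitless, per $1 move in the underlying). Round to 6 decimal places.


d1 = 0.1955595454; d2 = -0.1509227774
phi(d1) = 0.3913862711; exp(-qT) = 0.9945150973; exp(-rT) = 0.9753099120
N(-d1) = 0.4224774635
Delta = -exp(-qT) * N(-d1) = -0.9945150973 * 0.4224774635 = -0.420160

Answer: Delta = -0.420160


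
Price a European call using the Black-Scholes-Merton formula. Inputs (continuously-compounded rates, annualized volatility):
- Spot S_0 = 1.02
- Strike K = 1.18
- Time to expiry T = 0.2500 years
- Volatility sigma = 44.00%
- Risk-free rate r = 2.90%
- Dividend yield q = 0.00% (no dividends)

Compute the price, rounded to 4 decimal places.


d1 = (ln(S/K) + (r - q + 0.5*sigma^2) * T) / (sigma * sqrt(T)) = -0.51937187
d2 = d1 - sigma * sqrt(T) = -0.73937187
exp(-rT) = 0.99277622; exp(-qT) = 1.00000000
C = S_0 * exp(-qT) * N(d1) - K * exp(-rT) * N(d2)
N(d1) = 0.30175072; N(d2) = 0.22984061
C = 1.0200 * 1.00000000 * 0.30175072 - 1.1800 * 0.99277622 * 0.22984061 = 0.0385

Answer: Price = 0.0385


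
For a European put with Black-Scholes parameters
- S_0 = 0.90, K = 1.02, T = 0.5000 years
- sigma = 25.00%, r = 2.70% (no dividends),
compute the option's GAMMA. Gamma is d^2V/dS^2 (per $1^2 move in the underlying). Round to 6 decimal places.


Answer: Gamma = 2.163477

Derivation:
d1 = -0.5432737771; d2 = -0.7200504724
phi(d1) = 0.3442071125; exp(-qT) = 1.0000000000; exp(-rT) = 0.9865907163
Gamma = exp(-qT) * phi(d1) / (S * sigma * sqrt(T)) = 1.0000000000 * 0.3442071125 / (0.9000 * 0.2500 * 0.7071067812) = 2.163477


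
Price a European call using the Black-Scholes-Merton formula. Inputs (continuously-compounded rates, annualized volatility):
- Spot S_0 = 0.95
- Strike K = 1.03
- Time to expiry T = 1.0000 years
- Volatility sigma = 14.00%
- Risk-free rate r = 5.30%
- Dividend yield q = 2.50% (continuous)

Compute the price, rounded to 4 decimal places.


d1 = (ln(S/K) + (r - q + 0.5*sigma^2) * T) / (sigma * sqrt(T)) = -0.30751498
d2 = d1 - sigma * sqrt(T) = -0.44751498
exp(-rT) = 0.94838001; exp(-qT) = 0.97530991
C = S_0 * exp(-qT) * N(d1) - K * exp(-rT) * N(d2)
N(d1) = 0.37922571; N(d2) = 0.32725164
C = 0.9500 * 0.97530991 * 0.37922571 - 1.0300 * 0.94838001 * 0.32725164 = 0.0317

Answer: Price = 0.0317


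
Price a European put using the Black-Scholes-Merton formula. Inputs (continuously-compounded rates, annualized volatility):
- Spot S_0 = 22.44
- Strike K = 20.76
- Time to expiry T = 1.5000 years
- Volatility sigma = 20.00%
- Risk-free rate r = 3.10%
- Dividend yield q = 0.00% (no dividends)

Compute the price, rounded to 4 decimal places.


Answer: Price = 1.0059

Derivation:
d1 = (ln(S/K) + (r - q + 0.5*sigma^2) * T) / (sigma * sqrt(T)) = 0.62999661
d2 = d1 - sigma * sqrt(T) = 0.38504763
exp(-rT) = 0.95456456; exp(-qT) = 1.00000000
P = K * exp(-rT) * N(-d2) - S_0 * exp(-qT) * N(-d1)
N(-d1) = 0.26434840; N(-d2) = 0.35010106
P = 20.7600 * 0.95456456 * 0.35010106 - 22.4400 * 1.00000000 * 0.26434840 = 1.0059


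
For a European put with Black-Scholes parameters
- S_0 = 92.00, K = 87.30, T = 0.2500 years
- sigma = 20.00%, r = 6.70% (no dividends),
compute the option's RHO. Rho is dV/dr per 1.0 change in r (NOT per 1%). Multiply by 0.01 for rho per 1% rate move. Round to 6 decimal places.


d1 = 0.7418811420; d2 = 0.6418811420
phi(d1) = 0.3029667100; exp(-qT) = 1.0000000000; exp(-rT) = 0.9833895013
N(-d2) = 0.2604751797
Rho = -K*T*exp(-rT)*N(-d2) = -87.3000 * 0.2500 * 0.9833895013 * 0.2604751797 = -5.590442

Answer: Rho = -5.590442


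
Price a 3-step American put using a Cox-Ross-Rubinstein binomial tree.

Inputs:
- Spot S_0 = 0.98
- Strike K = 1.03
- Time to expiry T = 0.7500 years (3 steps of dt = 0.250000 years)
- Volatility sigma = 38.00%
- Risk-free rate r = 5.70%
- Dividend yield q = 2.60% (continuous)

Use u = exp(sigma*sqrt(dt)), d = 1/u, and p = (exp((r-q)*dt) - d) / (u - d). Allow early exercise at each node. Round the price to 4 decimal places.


dt = T/N = 0.250000
u = exp(sigma*sqrt(dt)) = 1.209250; d = 1/u = 0.826959
p = (exp((r-q)*dt) - d) / (u - d) = 0.472994
Discount per step: exp(-r*dt) = 0.985851
Stock lattice S(k, i) with i counting down-moves:
  k=0: S(0,0) = 0.9800
  k=1: S(1,0) = 1.1851; S(1,1) = 0.8104
  k=2: S(2,0) = 1.4330; S(2,1) = 0.9800; S(2,2) = 0.6702
  k=3: S(3,0) = 1.7329; S(3,1) = 1.1851; S(3,2) = 0.8104; S(3,3) = 0.5542
Terminal payoffs V(N, i) = max(K - S_T, 0):
  V(3,0) = 0.000000; V(3,1) = 0.000000; V(3,2) = 0.219580; V(3,3) = 0.475785
Backward induction: V(k, i) = exp(-r*dt) * [p * V(k+1, i) + (1-p) * V(k+1, i+1)]; then take max(V_cont, immediate exercise) for American.
  V(2,0) = exp(-r*dt) * [p*0.000000 + (1-p)*0.000000] = 0.000000; exercise = 0.000000; V(2,0) = max -> 0.000000
  V(2,1) = exp(-r*dt) * [p*0.000000 + (1-p)*0.219580] = 0.114083; exercise = 0.050000; V(2,1) = max -> 0.114083
  V(2,2) = exp(-r*dt) * [p*0.219580 + (1-p)*0.475785] = 0.349584; exercise = 0.359816; V(2,2) = max -> 0.359816
  V(1,0) = exp(-r*dt) * [p*0.000000 + (1-p)*0.114083] = 0.059272; exercise = 0.000000; V(1,0) = max -> 0.059272
  V(1,1) = exp(-r*dt) * [p*0.114083 + (1-p)*0.359816] = 0.240139; exercise = 0.219580; V(1,1) = max -> 0.240139
  V(0,0) = exp(-r*dt) * [p*0.059272 + (1-p)*0.240139] = 0.152403; exercise = 0.050000; V(0,0) = max -> 0.152403

Answer: Price = V(0,0) = 0.1524


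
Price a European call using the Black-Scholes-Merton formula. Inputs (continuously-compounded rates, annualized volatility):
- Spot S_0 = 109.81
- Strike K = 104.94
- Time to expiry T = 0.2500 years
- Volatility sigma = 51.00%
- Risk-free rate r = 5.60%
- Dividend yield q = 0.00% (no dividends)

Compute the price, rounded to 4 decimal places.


Answer: Price = 14.2744

Derivation:
d1 = (ln(S/K) + (r - q + 0.5*sigma^2) * T) / (sigma * sqrt(T)) = 0.36029546
d2 = d1 - sigma * sqrt(T) = 0.10529546
exp(-rT) = 0.98609754; exp(-qT) = 1.00000000
C = S_0 * exp(-qT) * N(d1) - K * exp(-rT) * N(d2)
N(d1) = 0.64068690; N(d2) = 0.54192932
C = 109.8100 * 1.00000000 * 0.64068690 - 104.9400 * 0.98609754 * 0.54192932 = 14.2744


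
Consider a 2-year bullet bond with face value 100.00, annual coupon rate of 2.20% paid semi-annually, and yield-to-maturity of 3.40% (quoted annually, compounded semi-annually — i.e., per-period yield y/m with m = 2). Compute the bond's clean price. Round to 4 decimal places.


Coupon per period c = face * coupon_rate / m = 1.100000
Periods per year m = 2; per-period yield y/m = 0.017000
Number of cashflows N = 4
Cashflows (t years, CF_t, discount factor 1/(1+y/m)^(m*t), PV):
  t = 0.5000: CF_t = 1.100000, DF = 0.983284, PV = 1.081613
  t = 1.0000: CF_t = 1.100000, DF = 0.966848, PV = 1.063533
  t = 1.5000: CF_t = 1.100000, DF = 0.950686, PV = 1.045755
  t = 2.0000: CF_t = 101.100000, DF = 0.934795, PV = 94.507733
Price P = sum_t PV_t = 97.698632

Answer: Price = 97.6986


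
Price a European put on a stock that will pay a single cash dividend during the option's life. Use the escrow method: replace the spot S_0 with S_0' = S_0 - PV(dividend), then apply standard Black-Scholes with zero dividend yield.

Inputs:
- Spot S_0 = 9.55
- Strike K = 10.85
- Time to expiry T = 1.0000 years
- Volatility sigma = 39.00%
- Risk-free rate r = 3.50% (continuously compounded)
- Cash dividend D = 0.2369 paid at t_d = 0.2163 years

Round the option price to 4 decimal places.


PV(D) = D * exp(-r * t_d) = 0.2369 * 0.99245808 = 0.23511332
S_0' = S_0 - PV(D) = 9.5500 - 0.23511332 = 9.31488668
d1 = (ln(S_0'/K) + (r + sigma^2/2)*T) / (sigma*sqrt(T)) = -0.10641344
d2 = d1 - sigma*sqrt(T) = -0.49641344
exp(-rT) = 0.96560542
N(-d1) = 0.54237283; N(-d2) = 0.69019863
P = K * exp(-rT) * N(-d2) - S_0' * N(-d1) = 10.8500 * 0.96560542 * 0.69019863 - 9.31488668 * 0.54237283 = 2.1789

Answer: Price = 2.1789


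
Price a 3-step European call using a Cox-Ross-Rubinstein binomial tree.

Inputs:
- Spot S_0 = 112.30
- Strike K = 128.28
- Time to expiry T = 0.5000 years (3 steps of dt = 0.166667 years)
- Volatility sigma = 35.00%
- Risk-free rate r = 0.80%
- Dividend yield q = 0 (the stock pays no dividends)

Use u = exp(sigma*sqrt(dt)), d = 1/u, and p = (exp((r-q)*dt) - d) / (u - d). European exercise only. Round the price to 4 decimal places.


Answer: Price = V(0,0) = 4.9763

Derivation:
dt = T/N = 0.166667
u = exp(sigma*sqrt(dt)) = 1.153599; d = 1/u = 0.866852
p = (exp((r-q)*dt) - d) / (u - d) = 0.468992
Discount per step: exp(-r*dt) = 0.998668
Stock lattice S(k, i) with i counting down-moves:
  k=0: S(0,0) = 112.3000
  k=1: S(1,0) = 129.5492; S(1,1) = 97.3475
  k=2: S(2,0) = 149.4479; S(2,1) = 112.3000; S(2,2) = 84.3859
  k=3: S(3,0) = 172.4030; S(3,1) = 129.5492; S(3,2) = 97.3475; S(3,3) = 73.1501
Terminal payoffs V(N, i) = max(S_T - K, 0):
  V(3,0) = 44.122967; V(3,1) = 1.269204; V(3,2) = 0.000000; V(3,3) = 0.000000
Backward induction: V(k, i) = exp(-r*dt) * [p * V(k+1, i) + (1-p) * V(k+1, i+1)].
  V(2,0) = exp(-r*dt) * [p*44.122967 + (1-p)*1.269204] = 21.338800
  V(2,1) = exp(-r*dt) * [p*1.269204 + (1-p)*0.000000] = 0.594453
  V(2,2) = exp(-r*dt) * [p*0.000000 + (1-p)*0.000000] = 0.000000
  V(1,0) = exp(-r*dt) * [p*21.338800 + (1-p)*0.594453] = 10.309628
  V(1,1) = exp(-r*dt) * [p*0.594453 + (1-p)*0.000000] = 0.278422
  V(0,0) = exp(-r*dt) * [p*10.309628 + (1-p)*0.278422] = 4.976337


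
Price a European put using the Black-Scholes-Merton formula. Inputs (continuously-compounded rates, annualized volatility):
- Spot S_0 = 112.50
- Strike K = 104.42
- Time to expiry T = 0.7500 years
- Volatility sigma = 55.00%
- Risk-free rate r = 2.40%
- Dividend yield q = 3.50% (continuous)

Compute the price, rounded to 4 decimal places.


d1 = (ln(S/K) + (r - q + 0.5*sigma^2) * T) / (sigma * sqrt(T)) = 0.37731308
d2 = d1 - sigma * sqrt(T) = -0.09900089
exp(-rT) = 0.98216103; exp(-qT) = 0.97409154
P = K * exp(-rT) * N(-d2) - S_0 * exp(-qT) * N(-d1)
N(-d1) = 0.35297048; N(-d2) = 0.53943122
P = 104.4200 * 0.98216103 * 0.53943122 - 112.5000 * 0.97409154 * 0.35297048 = 16.6422

Answer: Price = 16.6422


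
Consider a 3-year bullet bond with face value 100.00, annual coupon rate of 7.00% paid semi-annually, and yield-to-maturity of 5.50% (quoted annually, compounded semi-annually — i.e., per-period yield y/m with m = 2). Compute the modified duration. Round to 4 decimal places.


Coupon per period c = face * coupon_rate / m = 3.500000
Periods per year m = 2; per-period yield y/m = 0.027500
Number of cashflows N = 6
Cashflows (t years, CF_t, discount factor 1/(1+y/m)^(m*t), PV):
  t = 0.5000: CF_t = 3.500000, DF = 0.973236, PV = 3.406326
  t = 1.0000: CF_t = 3.500000, DF = 0.947188, PV = 3.315159
  t = 1.5000: CF_t = 3.500000, DF = 0.921838, PV = 3.226432
  t = 2.0000: CF_t = 3.500000, DF = 0.897166, PV = 3.140080
  t = 2.5000: CF_t = 3.500000, DF = 0.873154, PV = 3.056039
  t = 3.0000: CF_t = 103.500000, DF = 0.849785, PV = 87.952739
Price P = sum_t PV_t = 104.096775
First compute Macaulay numerator sum_t t * PV_t:
  t * PV_t at t = 0.5000: 1.703163
  t * PV_t at t = 1.0000: 3.315159
  t * PV_t at t = 1.5000: 4.839648
  t * PV_t at t = 2.0000: 6.280160
  t * PV_t at t = 2.5000: 7.640097
  t * PV_t at t = 3.0000: 263.858216
Macaulay duration D = 287.636444 / 104.096775 = 2.763164
Modified duration = D / (1 + y/m) = 2.763164 / (1 + 0.027500) = 2.689211

Answer: Modified duration = 2.6892


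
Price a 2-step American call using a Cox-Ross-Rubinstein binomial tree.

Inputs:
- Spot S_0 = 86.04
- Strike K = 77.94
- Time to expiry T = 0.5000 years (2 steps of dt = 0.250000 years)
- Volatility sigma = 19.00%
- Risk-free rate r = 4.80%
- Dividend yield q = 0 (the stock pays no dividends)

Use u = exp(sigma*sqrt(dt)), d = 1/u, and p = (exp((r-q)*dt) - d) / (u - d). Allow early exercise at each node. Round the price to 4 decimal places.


dt = T/N = 0.250000
u = exp(sigma*sqrt(dt)) = 1.099659; d = 1/u = 0.909373
p = (exp((r-q)*dt) - d) / (u - d) = 0.539711
Discount per step: exp(-r*dt) = 0.988072
Stock lattice S(k, i) with i counting down-moves:
  k=0: S(0,0) = 86.0400
  k=1: S(1,0) = 94.6146; S(1,1) = 78.2424
  k=2: S(2,0) = 104.0438; S(2,1) = 86.0400; S(2,2) = 71.1516
Terminal payoffs V(N, i) = max(S_T - K, 0):
  V(2,0) = 26.103835; V(2,1) = 8.100000; V(2,2) = 0.000000
Backward induction: V(k, i) = exp(-r*dt) * [p * V(k+1, i) + (1-p) * V(k+1, i+1)]; then take max(V_cont, immediate exercise) for American.
  V(1,0) = exp(-r*dt) * [p*26.103835 + (1-p)*8.100000] = 17.604339; exercise = 16.674648; V(1,0) = max -> 17.604339
  V(1,1) = exp(-r*dt) * [p*8.100000 + (1-p)*0.000000] = 4.319511; exercise = 0.302447; V(1,1) = max -> 4.319511
  V(0,0) = exp(-r*dt) * [p*17.604339 + (1-p)*4.319511] = 11.352425; exercise = 8.100000; V(0,0) = max -> 11.352425

Answer: Price = V(0,0) = 11.3524


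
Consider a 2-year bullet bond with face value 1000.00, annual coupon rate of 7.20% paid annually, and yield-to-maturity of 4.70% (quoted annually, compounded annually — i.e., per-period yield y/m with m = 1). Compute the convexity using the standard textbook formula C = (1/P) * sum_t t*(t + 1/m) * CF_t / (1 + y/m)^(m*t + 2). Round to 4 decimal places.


Answer: Convexity = 5.2337

Derivation:
Coupon per period c = face * coupon_rate / m = 72.000000
Periods per year m = 1; per-period yield y/m = 0.047000
Number of cashflows N = 2
Cashflows (t years, CF_t, discount factor 1/(1+y/m)^(m*t), PV):
  t = 1.0000: CF_t = 72.000000, DF = 0.955110, PV = 68.767908
  t = 2.0000: CF_t = 1072.000000, DF = 0.912235, PV = 977.915708
Price P = sum_t PV_t = 1046.683616
Convexity numerator sum_t t*(t + 1/m) * CF_t / (1+y/m)^(m*t + 2):
  t = 1.0000: term = 125.464958
  t = 2.0000: term = 5352.532451
Convexity = (1/P) * sum = 5477.997410 / 1046.683616 = 5.233671


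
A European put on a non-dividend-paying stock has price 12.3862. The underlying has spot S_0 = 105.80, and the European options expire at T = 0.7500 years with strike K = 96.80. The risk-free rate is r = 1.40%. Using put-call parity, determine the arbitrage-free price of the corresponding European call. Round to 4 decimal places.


Put-call parity: C - P = S_0 * exp(-qT) - K * exp(-rT).
S_0 * exp(-qT) = 105.8000 * 1.00000000 = 105.80000000
K * exp(-rT) = 96.8000 * 0.98955493 = 95.78891747
C = P + S*exp(-qT) - K*exp(-rT)
C = 12.3862 + 105.80000000 - 95.78891747 = 22.3973

Answer: Call price = 22.3973


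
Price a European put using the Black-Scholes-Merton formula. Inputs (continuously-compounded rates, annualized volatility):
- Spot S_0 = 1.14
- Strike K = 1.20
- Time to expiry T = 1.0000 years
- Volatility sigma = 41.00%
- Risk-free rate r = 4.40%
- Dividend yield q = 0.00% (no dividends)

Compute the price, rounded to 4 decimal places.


Answer: Price = 0.1900

Derivation:
d1 = (ln(S/K) + (r - q + 0.5*sigma^2) * T) / (sigma * sqrt(T)) = 0.18721148
d2 = d1 - sigma * sqrt(T) = -0.22278852
exp(-rT) = 0.95695396; exp(-qT) = 1.00000000
P = K * exp(-rT) * N(-d2) - S_0 * exp(-qT) * N(-d1)
N(-d1) = 0.42574741; N(-d2) = 0.58814995
P = 1.2000 * 0.95695396 * 0.58814995 - 1.1400 * 1.00000000 * 0.42574741 = 0.1900


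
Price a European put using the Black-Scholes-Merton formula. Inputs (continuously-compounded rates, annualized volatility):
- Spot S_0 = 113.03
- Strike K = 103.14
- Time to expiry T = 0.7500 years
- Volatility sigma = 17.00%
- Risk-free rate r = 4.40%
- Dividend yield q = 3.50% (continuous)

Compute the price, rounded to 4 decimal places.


Answer: Price = 2.3242

Derivation:
d1 = (ln(S/K) + (r - q + 0.5*sigma^2) * T) / (sigma * sqrt(T)) = 0.74140932
d2 = d1 - sigma * sqrt(T) = 0.59418500
exp(-rT) = 0.96753856; exp(-qT) = 0.97409154
P = K * exp(-rT) * N(-d2) - S_0 * exp(-qT) * N(-d1)
N(-d1) = 0.22922265; N(-d2) = 0.27619419
P = 103.1400 * 0.96753856 * 0.27619419 - 113.0300 * 0.97409154 * 0.22922265 = 2.3242


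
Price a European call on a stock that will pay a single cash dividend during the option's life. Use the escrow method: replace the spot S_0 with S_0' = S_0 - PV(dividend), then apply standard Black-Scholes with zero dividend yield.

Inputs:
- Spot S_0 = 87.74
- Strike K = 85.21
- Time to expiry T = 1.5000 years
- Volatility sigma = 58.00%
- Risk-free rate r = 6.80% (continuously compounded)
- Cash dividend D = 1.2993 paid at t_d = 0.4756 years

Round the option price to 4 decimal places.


PV(D) = D * exp(-r * t_d) = 1.2993 * 0.96817657 = 1.25795182
S_0' = S_0 - PV(D) = 87.7400 - 1.25795182 = 86.48204818
d1 = (ln(S_0'/K) + (r + sigma^2/2)*T) / (sigma*sqrt(T)) = 0.51962695
d2 = d1 - sigma*sqrt(T) = -0.19072507
exp(-rT) = 0.90302955
N(d1) = 0.69833820; N(d2) = 0.42437050
C = S_0' * N(d1) - K * exp(-rT) * N(d2) = 86.48204818 * 0.69833820 - 85.2100 * 0.90302955 * 0.42437050 = 27.7396

Answer: Price = 27.7396
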